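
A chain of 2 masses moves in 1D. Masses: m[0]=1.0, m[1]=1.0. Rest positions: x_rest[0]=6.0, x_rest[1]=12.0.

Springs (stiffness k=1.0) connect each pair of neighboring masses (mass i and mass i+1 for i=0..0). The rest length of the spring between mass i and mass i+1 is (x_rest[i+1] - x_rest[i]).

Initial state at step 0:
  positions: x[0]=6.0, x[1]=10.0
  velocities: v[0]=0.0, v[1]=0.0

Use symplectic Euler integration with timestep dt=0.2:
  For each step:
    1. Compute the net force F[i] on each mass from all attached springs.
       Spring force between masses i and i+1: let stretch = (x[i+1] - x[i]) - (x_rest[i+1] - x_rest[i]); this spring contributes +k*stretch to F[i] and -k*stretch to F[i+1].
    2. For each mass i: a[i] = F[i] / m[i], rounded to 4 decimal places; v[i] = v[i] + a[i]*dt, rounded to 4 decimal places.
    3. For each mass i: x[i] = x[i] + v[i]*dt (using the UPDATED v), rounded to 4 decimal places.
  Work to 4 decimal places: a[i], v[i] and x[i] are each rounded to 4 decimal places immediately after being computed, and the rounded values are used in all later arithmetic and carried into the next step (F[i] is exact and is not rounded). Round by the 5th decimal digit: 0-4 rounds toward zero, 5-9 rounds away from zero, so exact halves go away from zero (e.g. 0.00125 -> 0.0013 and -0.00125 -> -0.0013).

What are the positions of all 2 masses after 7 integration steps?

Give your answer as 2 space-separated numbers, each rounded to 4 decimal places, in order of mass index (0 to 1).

Step 0: x=[6.0000 10.0000] v=[0.0000 0.0000]
Step 1: x=[5.9200 10.0800] v=[-0.4000 0.4000]
Step 2: x=[5.7664 10.2336] v=[-0.7680 0.7680]
Step 3: x=[5.5515 10.4485] v=[-1.0746 1.0746]
Step 4: x=[5.2925 10.7075] v=[-1.2952 1.2952]
Step 5: x=[5.0101 10.9899] v=[-1.4122 1.4122]
Step 6: x=[4.7269 11.2731] v=[-1.4162 1.4162]
Step 7: x=[4.4655 11.5345] v=[-1.3070 1.3070]

Answer: 4.4655 11.5345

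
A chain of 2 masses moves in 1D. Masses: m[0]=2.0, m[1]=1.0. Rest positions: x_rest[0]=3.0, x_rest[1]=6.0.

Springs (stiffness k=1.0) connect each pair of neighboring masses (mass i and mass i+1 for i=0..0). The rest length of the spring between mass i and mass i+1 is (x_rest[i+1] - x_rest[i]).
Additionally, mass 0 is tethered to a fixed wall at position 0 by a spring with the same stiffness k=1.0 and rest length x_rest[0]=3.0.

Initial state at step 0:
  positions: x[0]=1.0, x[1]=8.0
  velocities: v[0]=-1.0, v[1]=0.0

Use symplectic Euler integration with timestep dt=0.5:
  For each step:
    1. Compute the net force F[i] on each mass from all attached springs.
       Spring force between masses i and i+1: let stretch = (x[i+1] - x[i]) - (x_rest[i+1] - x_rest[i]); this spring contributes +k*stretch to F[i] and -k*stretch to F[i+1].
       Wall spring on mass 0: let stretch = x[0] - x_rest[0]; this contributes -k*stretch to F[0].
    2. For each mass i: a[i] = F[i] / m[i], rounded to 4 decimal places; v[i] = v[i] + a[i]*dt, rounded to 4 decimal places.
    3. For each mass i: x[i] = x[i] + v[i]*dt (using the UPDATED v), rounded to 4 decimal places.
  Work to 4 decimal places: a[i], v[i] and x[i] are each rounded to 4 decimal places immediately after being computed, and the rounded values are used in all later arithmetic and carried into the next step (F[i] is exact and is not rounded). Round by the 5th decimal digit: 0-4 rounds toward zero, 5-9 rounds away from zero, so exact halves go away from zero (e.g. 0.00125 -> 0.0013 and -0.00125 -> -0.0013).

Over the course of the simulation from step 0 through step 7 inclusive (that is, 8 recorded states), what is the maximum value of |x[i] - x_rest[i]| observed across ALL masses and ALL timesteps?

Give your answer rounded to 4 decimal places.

Step 0: x=[1.0000 8.0000] v=[-1.0000 0.0000]
Step 1: x=[1.2500 7.0000] v=[0.5000 -2.0000]
Step 2: x=[2.0625 5.3125] v=[1.6250 -3.3750]
Step 3: x=[3.0235 3.5625] v=[1.9219 -3.5000]
Step 4: x=[3.6739 2.4278] v=[1.3008 -2.2695]
Step 5: x=[3.7093 2.3546] v=[0.0708 -0.1465]
Step 6: x=[3.1117 3.3701] v=[-1.1952 2.0309]
Step 7: x=[2.1574 5.0710] v=[-1.9086 3.4017]
Max displacement = 3.6454

Answer: 3.6454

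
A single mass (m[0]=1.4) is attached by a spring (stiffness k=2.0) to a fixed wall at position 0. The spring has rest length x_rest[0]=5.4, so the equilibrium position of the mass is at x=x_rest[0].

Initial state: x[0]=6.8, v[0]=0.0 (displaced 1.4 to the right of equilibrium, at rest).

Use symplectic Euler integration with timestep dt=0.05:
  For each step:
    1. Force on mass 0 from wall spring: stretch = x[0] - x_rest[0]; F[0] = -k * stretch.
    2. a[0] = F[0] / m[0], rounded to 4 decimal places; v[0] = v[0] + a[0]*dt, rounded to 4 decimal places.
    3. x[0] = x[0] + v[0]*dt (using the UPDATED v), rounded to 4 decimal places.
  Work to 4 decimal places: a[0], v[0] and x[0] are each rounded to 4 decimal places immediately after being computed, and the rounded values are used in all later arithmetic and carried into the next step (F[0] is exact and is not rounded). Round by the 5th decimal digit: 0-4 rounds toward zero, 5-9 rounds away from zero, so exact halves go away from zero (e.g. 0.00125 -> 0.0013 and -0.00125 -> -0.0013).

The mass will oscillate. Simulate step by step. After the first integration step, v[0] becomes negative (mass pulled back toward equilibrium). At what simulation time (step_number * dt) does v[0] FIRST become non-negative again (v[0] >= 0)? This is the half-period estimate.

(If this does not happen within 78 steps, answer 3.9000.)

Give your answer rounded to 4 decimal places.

Step 0: x=[6.8000] v=[0.0000]
Step 1: x=[6.7950] v=[-0.1000]
Step 2: x=[6.7850] v=[-0.1996]
Step 3: x=[6.7701] v=[-0.2985]
Step 4: x=[6.7503] v=[-0.3964]
Step 5: x=[6.7257] v=[-0.4929]
Step 6: x=[6.6963] v=[-0.5876]
Step 7: x=[6.6623] v=[-0.6802]
Step 8: x=[6.6238] v=[-0.7704]
Step 9: x=[6.5809] v=[-0.8578]
Step 10: x=[6.5338] v=[-0.9422]
Step 11: x=[6.4826] v=[-1.0232]
Step 12: x=[6.4276] v=[-1.1005]
Step 13: x=[6.3689] v=[-1.1739]
Step 14: x=[6.3067] v=[-1.2431]
Step 15: x=[6.2413] v=[-1.3079]
Step 16: x=[6.1729] v=[-1.3680]
Step 17: x=[6.1017] v=[-1.4232]
Step 18: x=[6.0280] v=[-1.4733]
Step 19: x=[5.9521] v=[-1.5182]
Step 20: x=[5.8742] v=[-1.5576]
Step 21: x=[5.7946] v=[-1.5915]
Step 22: x=[5.7136] v=[-1.6197]
Step 23: x=[5.6315] v=[-1.6421]
Step 24: x=[5.5486] v=[-1.6586]
Step 25: x=[5.4651] v=[-1.6692]
Step 26: x=[5.3814] v=[-1.6739]
Step 27: x=[5.2978] v=[-1.6726]
Step 28: x=[5.2145] v=[-1.6653]
Step 29: x=[5.1319] v=[-1.6521]
Step 30: x=[5.0503] v=[-1.6330]
Step 31: x=[4.9699] v=[-1.6080]
Step 32: x=[4.8910] v=[-1.5773]
Step 33: x=[4.8140] v=[-1.5409]
Step 34: x=[4.7391] v=[-1.4990]
Step 35: x=[4.6665] v=[-1.4518]
Step 36: x=[4.5965] v=[-1.3994]
Step 37: x=[4.5294] v=[-1.3420]
Step 38: x=[4.4654] v=[-1.2798]
Step 39: x=[4.4048] v=[-1.2130]
Step 40: x=[4.3477] v=[-1.1419]
Step 41: x=[4.2944] v=[-1.0667]
Step 42: x=[4.2450] v=[-0.9877]
Step 43: x=[4.1997] v=[-0.9052]
Step 44: x=[4.1587] v=[-0.8195]
Step 45: x=[4.1222] v=[-0.7308]
Step 46: x=[4.0902] v=[-0.6395]
Step 47: x=[4.0629] v=[-0.5459]
Step 48: x=[4.0404] v=[-0.4504]
Step 49: x=[4.0227] v=[-0.3533]
Step 50: x=[4.0100] v=[-0.2549]
Step 51: x=[4.0022] v=[-0.1556]
Step 52: x=[3.9994] v=[-0.0558]
Step 53: x=[4.0016] v=[0.0442]
First v>=0 after going negative at step 53, time=2.6500

Answer: 2.6500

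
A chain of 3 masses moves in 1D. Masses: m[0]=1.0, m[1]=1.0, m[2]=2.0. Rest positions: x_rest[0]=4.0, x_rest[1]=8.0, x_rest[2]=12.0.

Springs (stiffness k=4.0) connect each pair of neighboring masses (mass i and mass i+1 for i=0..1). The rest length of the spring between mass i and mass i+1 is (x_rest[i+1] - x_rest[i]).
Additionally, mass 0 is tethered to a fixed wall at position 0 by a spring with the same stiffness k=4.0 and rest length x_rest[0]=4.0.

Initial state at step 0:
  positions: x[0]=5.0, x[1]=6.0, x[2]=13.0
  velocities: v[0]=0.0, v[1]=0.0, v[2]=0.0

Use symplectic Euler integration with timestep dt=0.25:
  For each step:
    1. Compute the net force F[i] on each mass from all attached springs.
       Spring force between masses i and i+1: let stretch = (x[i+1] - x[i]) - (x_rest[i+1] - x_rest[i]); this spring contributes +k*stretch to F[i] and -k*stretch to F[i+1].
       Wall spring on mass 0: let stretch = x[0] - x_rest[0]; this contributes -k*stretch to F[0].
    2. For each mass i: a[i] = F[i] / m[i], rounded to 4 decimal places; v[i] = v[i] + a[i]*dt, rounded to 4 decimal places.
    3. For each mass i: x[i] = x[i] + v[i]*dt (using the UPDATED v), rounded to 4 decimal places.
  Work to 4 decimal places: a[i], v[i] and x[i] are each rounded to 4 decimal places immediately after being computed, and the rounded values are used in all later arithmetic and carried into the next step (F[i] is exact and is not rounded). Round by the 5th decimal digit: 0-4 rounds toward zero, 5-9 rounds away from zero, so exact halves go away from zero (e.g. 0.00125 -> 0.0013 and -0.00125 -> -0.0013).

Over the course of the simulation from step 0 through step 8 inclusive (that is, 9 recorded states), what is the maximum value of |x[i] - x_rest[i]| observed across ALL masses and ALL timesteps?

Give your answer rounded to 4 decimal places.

Answer: 2.3555

Derivation:
Step 0: x=[5.0000 6.0000 13.0000] v=[0.0000 0.0000 0.0000]
Step 1: x=[4.0000 7.5000 12.6250] v=[-4.0000 6.0000 -1.5000]
Step 2: x=[2.8750 9.4063 12.1094] v=[-4.5000 7.6250 -2.0625]
Step 3: x=[2.6641 10.3555 11.7559] v=[-0.8437 3.7968 -1.4141]
Step 4: x=[3.7100 9.7320 11.7273] v=[4.1836 -2.4942 -0.1143]
Step 5: x=[5.3339 8.1018 11.9493] v=[6.4956 -6.5209 0.8881]
Step 6: x=[6.3163 6.7415 12.1904] v=[3.9296 -5.4413 0.9644]
Step 7: x=[5.8259 6.6371 12.2504] v=[-1.9615 -0.4176 0.2400]
Step 8: x=[4.0819 7.7332 12.1087] v=[-6.9762 4.3845 -0.5667]
Max displacement = 2.3555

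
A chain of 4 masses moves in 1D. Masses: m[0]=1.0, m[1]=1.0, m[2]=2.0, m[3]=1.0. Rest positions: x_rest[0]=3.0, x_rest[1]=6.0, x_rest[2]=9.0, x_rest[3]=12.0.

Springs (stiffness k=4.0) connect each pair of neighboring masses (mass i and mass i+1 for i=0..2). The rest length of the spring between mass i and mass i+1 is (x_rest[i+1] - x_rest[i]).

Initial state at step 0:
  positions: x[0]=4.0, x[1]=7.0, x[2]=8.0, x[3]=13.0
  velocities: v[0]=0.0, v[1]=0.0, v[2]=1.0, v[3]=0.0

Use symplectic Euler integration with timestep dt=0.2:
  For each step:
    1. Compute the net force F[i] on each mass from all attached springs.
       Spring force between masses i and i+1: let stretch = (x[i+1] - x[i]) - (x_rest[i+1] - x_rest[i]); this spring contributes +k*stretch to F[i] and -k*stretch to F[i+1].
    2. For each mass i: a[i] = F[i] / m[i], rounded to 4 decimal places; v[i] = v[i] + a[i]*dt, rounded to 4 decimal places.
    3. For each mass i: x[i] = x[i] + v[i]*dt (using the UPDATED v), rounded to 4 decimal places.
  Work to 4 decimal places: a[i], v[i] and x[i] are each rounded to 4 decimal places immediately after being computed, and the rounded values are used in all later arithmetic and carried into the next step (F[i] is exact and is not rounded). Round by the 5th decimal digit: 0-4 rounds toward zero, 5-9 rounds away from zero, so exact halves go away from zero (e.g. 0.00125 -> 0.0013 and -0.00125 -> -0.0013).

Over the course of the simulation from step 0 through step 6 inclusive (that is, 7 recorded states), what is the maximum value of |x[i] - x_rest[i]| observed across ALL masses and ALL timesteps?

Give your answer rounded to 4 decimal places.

Answer: 1.6714

Derivation:
Step 0: x=[4.0000 7.0000 8.0000 13.0000] v=[0.0000 0.0000 1.0000 0.0000]
Step 1: x=[4.0000 6.6800 8.5200 12.6800] v=[0.0000 -1.6000 2.6000 -1.6000]
Step 2: x=[3.9488 6.2256 9.2256 12.1744] v=[-0.2560 -2.2720 3.5280 -2.5280]
Step 3: x=[3.7819 5.8869 9.9271 11.6770] v=[-0.8346 -1.6934 3.5075 -2.4870]
Step 4: x=[3.4718 5.8579 10.4454 11.3796] v=[-1.5506 -0.1452 2.5914 -1.4869]
Step 5: x=[3.0635 6.1811 10.6714 11.4127] v=[-2.0417 1.6159 1.1301 0.1657]
Step 6: x=[2.6740 6.7239 10.5975 11.8072] v=[-1.9476 2.7141 -0.3695 1.9727]
Max displacement = 1.6714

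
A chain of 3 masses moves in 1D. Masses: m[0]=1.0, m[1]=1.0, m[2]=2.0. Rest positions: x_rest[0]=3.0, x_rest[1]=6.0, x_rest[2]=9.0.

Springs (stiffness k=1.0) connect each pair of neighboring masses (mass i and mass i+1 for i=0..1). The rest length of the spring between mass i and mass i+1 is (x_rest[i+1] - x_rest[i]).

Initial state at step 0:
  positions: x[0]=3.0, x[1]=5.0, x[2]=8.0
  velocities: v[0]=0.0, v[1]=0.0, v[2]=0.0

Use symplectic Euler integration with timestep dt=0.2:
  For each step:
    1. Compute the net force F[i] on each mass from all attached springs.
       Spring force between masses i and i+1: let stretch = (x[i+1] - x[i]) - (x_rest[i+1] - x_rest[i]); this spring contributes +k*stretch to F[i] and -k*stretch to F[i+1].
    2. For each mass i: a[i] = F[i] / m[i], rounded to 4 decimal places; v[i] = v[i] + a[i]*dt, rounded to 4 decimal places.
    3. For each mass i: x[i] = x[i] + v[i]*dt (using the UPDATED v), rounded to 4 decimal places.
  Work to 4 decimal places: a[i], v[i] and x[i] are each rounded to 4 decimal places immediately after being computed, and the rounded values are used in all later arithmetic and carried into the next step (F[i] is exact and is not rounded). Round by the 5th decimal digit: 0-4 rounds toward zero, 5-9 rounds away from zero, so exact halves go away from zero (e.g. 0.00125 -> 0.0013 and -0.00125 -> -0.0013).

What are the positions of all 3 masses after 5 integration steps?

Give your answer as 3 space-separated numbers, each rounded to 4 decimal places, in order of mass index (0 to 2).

Answer: 2.5034 5.4466 8.0250

Derivation:
Step 0: x=[3.0000 5.0000 8.0000] v=[0.0000 0.0000 0.0000]
Step 1: x=[2.9600 5.0400 8.0000] v=[-0.2000 0.2000 0.0000]
Step 2: x=[2.8832 5.1152 8.0008] v=[-0.3840 0.3760 0.0040]
Step 3: x=[2.7757 5.2165 8.0039] v=[-0.5376 0.5067 0.0154]
Step 4: x=[2.6458 5.3317 8.0112] v=[-0.6494 0.5760 0.0367]
Step 5: x=[2.5034 5.4466 8.0250] v=[-0.7122 0.5747 0.0688]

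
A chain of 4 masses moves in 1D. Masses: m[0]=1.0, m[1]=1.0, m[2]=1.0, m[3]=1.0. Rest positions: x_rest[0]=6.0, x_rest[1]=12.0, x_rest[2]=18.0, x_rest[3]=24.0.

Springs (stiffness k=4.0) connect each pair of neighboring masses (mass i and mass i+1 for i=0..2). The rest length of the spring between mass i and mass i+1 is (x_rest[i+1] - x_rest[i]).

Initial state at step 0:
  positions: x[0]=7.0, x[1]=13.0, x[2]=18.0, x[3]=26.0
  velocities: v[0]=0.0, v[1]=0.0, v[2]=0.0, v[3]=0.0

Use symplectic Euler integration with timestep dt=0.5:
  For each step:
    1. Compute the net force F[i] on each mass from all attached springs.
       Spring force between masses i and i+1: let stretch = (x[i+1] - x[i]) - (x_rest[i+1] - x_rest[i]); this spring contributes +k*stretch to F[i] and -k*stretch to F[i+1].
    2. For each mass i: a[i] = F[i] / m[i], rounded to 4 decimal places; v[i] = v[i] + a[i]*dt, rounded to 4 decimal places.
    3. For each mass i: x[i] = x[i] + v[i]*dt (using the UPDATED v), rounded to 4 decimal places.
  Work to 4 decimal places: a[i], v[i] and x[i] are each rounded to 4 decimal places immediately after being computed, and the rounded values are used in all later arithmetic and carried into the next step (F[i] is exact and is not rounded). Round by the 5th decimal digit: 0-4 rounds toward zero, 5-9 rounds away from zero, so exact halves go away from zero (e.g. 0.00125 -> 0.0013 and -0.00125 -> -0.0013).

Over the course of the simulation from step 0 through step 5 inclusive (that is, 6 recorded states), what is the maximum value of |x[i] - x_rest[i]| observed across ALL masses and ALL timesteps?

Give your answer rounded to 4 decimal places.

Answer: 3.0000

Derivation:
Step 0: x=[7.0000 13.0000 18.0000 26.0000] v=[0.0000 0.0000 0.0000 0.0000]
Step 1: x=[7.0000 12.0000 21.0000 24.0000] v=[0.0000 -2.0000 6.0000 -4.0000]
Step 2: x=[6.0000 15.0000 18.0000 25.0000] v=[-2.0000 6.0000 -6.0000 2.0000]
Step 3: x=[8.0000 12.0000 19.0000 25.0000] v=[4.0000 -6.0000 2.0000 0.0000]
Step 4: x=[8.0000 12.0000 19.0000 25.0000] v=[0.0000 0.0000 0.0000 0.0000]
Step 5: x=[6.0000 15.0000 18.0000 25.0000] v=[-4.0000 6.0000 -2.0000 0.0000]
Max displacement = 3.0000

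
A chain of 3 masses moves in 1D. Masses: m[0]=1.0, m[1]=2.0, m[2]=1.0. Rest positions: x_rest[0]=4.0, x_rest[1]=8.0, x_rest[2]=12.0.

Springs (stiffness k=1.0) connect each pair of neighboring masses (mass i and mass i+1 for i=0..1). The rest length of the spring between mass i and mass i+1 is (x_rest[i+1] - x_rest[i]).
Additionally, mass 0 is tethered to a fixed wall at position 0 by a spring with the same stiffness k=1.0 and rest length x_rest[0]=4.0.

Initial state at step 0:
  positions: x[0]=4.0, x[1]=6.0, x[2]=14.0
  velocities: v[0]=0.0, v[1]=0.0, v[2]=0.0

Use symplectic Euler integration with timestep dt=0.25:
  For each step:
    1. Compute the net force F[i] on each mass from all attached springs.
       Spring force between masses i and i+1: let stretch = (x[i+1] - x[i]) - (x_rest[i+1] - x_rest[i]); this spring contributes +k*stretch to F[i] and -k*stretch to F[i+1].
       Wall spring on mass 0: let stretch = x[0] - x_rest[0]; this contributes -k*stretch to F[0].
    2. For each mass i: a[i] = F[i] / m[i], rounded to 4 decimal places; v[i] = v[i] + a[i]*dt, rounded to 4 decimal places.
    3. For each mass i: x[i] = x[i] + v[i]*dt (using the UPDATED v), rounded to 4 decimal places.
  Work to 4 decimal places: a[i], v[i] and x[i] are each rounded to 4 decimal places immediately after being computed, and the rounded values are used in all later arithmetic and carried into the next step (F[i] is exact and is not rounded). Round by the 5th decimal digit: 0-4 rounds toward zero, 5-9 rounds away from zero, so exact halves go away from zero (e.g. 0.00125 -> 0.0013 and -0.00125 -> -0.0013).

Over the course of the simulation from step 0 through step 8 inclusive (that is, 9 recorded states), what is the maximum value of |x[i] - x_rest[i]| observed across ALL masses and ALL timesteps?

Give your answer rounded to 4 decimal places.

Step 0: x=[4.0000 6.0000 14.0000] v=[0.0000 0.0000 0.0000]
Step 1: x=[3.8750 6.1875 13.7500] v=[-0.5000 0.7500 -1.0000]
Step 2: x=[3.6524 6.5391 13.2774] v=[-0.8906 1.4063 -1.8906]
Step 3: x=[3.3819 7.0111 12.6336] v=[-1.0820 1.8878 -2.5752]
Step 4: x=[3.1269 7.5454 11.8884] v=[-1.0202 2.1370 -2.9808]
Step 5: x=[2.9526 8.0773 11.1218] v=[-0.6973 2.1276 -3.0666]
Step 6: x=[2.9140 8.5442 10.4149] v=[-0.1543 1.8676 -2.8277]
Step 7: x=[3.0452 8.8936 9.8411] v=[0.5248 1.3977 -2.2954]
Step 8: x=[3.3516 9.0899 9.4580] v=[1.2256 0.7851 -1.5323]
Max displacement = 2.5420

Answer: 2.5420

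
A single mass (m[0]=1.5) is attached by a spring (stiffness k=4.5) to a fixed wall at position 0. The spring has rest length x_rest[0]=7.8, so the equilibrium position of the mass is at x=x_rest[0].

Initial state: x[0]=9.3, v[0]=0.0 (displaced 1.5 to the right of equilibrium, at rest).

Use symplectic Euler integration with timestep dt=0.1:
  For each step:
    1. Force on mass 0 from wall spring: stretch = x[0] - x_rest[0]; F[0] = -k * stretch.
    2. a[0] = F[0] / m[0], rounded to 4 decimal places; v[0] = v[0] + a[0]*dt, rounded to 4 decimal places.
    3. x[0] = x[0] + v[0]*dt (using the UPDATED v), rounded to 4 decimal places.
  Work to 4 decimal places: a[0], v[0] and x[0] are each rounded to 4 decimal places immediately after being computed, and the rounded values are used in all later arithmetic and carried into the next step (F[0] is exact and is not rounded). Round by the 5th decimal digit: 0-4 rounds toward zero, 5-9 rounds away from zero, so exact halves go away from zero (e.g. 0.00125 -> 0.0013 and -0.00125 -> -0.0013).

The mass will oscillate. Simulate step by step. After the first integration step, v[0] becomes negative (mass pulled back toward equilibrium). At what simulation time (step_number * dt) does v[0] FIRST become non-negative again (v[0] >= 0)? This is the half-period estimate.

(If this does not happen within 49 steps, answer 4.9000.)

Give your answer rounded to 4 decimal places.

Step 0: x=[9.3000] v=[0.0000]
Step 1: x=[9.2550] v=[-0.4500]
Step 2: x=[9.1664] v=[-0.8865]
Step 3: x=[9.0368] v=[-1.2964]
Step 4: x=[8.8701] v=[-1.6674]
Step 5: x=[8.6713] v=[-1.9884]
Step 6: x=[8.4463] v=[-2.2498]
Step 7: x=[8.2019] v=[-2.4437]
Step 8: x=[7.9455] v=[-2.5643]
Step 9: x=[7.6847] v=[-2.6080]
Step 10: x=[7.4274] v=[-2.5734]
Step 11: x=[7.1812] v=[-2.4616]
Step 12: x=[6.9536] v=[-2.2760]
Step 13: x=[6.7514] v=[-2.0221]
Step 14: x=[6.5807] v=[-1.7075]
Step 15: x=[6.4465] v=[-1.3417]
Step 16: x=[6.3529] v=[-0.9357]
Step 17: x=[6.3027] v=[-0.5016]
Step 18: x=[6.2975] v=[-0.0524]
Step 19: x=[6.3373] v=[0.3984]
First v>=0 after going negative at step 19, time=1.9000

Answer: 1.9000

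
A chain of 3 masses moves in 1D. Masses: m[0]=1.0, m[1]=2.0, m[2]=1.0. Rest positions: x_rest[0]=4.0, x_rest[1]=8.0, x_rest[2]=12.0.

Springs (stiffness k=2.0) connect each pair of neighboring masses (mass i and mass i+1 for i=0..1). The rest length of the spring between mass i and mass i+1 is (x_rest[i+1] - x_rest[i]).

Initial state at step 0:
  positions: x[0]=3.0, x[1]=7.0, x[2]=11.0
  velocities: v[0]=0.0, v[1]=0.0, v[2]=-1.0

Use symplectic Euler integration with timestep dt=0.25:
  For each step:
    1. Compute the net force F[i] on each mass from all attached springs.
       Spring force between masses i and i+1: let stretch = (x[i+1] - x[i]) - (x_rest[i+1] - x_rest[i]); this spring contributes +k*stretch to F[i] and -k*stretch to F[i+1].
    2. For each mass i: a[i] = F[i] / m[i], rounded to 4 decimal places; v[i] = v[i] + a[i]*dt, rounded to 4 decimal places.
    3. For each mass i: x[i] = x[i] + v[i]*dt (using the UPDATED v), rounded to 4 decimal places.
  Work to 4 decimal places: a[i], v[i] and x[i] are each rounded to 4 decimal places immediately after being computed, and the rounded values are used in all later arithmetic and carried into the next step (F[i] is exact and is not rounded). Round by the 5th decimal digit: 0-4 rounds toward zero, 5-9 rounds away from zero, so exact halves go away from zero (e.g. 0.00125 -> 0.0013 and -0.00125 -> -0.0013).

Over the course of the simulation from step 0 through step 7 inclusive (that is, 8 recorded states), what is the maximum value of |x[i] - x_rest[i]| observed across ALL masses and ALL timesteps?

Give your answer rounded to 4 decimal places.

Step 0: x=[3.0000 7.0000 11.0000] v=[0.0000 0.0000 -1.0000]
Step 1: x=[3.0000 7.0000 10.7500] v=[0.0000 0.0000 -1.0000]
Step 2: x=[3.0000 6.9844 10.5313] v=[0.0000 -0.0625 -0.8750]
Step 3: x=[2.9981 6.9414 10.3692] v=[-0.0078 -0.1719 -0.6485]
Step 4: x=[2.9891 6.8662 10.2786] v=[-0.0362 -0.3008 -0.3624]
Step 5: x=[2.9647 6.7620 10.2615] v=[-0.0977 -0.4170 -0.0686]
Step 6: x=[2.9149 6.6391 10.3069] v=[-0.1991 -0.4915 0.1817]
Step 7: x=[2.8307 6.5127 10.3939] v=[-0.3370 -0.5056 0.3478]
Max displacement = 1.7385

Answer: 1.7385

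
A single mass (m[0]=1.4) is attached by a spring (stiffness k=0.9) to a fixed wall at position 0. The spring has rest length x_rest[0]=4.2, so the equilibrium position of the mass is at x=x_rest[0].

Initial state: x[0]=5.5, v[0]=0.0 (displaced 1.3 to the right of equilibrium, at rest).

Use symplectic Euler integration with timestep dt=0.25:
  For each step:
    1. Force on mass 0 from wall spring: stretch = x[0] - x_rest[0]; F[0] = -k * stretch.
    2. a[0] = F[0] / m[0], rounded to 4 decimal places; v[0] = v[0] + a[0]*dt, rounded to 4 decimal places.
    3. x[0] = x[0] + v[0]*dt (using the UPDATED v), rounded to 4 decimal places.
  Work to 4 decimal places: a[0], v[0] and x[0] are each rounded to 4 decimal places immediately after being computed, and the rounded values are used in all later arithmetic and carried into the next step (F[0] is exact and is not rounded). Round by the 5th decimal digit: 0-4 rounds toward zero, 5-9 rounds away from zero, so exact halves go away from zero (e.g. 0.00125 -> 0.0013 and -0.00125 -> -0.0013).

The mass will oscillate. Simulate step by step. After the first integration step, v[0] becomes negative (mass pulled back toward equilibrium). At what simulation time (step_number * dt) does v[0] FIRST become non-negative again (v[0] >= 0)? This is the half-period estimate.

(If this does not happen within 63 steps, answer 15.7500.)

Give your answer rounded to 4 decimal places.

Answer: 4.0000

Derivation:
Step 0: x=[5.5000] v=[0.0000]
Step 1: x=[5.4478] v=[-0.2089]
Step 2: x=[5.3454] v=[-0.4095]
Step 3: x=[5.1970] v=[-0.5936]
Step 4: x=[5.0086] v=[-0.7538]
Step 5: x=[4.7877] v=[-0.8838]
Step 6: x=[4.5431] v=[-0.9783]
Step 7: x=[4.2847] v=[-1.0335]
Step 8: x=[4.0229] v=[-1.0471]
Step 9: x=[3.7683] v=[-1.0186]
Step 10: x=[3.5310] v=[-0.9492]
Step 11: x=[3.3206] v=[-0.8417]
Step 12: x=[3.1455] v=[-0.7004]
Step 13: x=[3.0128] v=[-0.5309]
Step 14: x=[2.9278] v=[-0.3401]
Step 15: x=[2.8939] v=[-0.1357]
Step 16: x=[2.9125] v=[0.0742]
First v>=0 after going negative at step 16, time=4.0000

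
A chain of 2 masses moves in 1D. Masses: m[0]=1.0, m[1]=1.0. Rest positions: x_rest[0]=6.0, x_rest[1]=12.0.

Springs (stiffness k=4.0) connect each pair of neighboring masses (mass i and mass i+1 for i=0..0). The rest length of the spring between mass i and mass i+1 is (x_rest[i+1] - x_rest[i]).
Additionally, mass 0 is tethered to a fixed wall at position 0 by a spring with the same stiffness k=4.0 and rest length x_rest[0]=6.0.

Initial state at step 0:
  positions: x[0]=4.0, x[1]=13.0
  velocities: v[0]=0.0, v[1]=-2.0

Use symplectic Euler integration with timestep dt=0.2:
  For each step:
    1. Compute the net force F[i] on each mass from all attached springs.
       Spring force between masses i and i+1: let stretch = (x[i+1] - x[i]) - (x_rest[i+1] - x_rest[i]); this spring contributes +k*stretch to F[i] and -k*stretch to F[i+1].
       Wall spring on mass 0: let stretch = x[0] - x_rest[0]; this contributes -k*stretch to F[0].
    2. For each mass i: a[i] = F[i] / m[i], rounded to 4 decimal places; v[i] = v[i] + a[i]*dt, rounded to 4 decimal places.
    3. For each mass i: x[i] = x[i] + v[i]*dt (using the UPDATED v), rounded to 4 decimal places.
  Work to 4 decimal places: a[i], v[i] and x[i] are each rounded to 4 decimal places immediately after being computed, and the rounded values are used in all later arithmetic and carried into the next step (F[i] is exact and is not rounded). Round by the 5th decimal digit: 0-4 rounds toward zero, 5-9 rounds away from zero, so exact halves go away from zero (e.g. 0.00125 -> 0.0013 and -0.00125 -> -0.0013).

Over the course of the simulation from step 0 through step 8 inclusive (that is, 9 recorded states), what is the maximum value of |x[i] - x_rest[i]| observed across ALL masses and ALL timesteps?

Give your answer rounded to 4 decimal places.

Answer: 2.4168

Derivation:
Step 0: x=[4.0000 13.0000] v=[0.0000 -2.0000]
Step 1: x=[4.8000 12.1200] v=[4.0000 -4.4000]
Step 2: x=[6.0032 11.0288] v=[6.0160 -5.4560]
Step 3: x=[7.0500 10.0935] v=[5.2339 -4.6765]
Step 4: x=[7.4557 9.6312] v=[2.0287 -2.3113]
Step 5: x=[7.0166 9.7809] v=[-2.1955 0.7483]
Step 6: x=[5.8971 10.4483] v=[-5.5973 3.3369]
Step 7: x=[4.5623 11.3475] v=[-6.6740 4.4959]
Step 8: x=[3.5832 12.1210] v=[-4.8957 3.8677]
Max displacement = 2.4168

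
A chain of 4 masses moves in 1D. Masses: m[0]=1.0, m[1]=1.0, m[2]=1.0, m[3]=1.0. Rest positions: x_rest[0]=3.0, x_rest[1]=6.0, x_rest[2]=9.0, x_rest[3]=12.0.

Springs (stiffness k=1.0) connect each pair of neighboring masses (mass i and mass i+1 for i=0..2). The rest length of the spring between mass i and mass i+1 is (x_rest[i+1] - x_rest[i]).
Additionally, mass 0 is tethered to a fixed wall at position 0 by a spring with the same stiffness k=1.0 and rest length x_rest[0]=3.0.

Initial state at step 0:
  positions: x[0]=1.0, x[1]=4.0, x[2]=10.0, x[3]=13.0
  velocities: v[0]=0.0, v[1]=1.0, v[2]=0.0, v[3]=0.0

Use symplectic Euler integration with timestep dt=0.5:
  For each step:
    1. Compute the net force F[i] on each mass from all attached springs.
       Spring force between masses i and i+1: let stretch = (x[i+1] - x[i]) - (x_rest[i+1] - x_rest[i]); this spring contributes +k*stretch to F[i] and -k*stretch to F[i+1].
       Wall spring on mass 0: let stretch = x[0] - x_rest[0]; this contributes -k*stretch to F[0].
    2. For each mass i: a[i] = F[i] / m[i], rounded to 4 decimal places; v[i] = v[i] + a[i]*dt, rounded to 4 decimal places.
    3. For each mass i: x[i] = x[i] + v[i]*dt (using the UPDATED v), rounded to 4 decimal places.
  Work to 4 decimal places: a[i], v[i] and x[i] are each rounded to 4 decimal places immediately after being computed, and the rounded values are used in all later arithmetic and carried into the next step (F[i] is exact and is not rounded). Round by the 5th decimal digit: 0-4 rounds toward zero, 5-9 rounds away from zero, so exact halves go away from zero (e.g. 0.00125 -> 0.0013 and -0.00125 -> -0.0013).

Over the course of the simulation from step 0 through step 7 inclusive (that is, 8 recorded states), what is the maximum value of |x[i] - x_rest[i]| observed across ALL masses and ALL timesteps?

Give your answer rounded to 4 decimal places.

Answer: 2.7687

Derivation:
Step 0: x=[1.0000 4.0000 10.0000 13.0000] v=[0.0000 1.0000 0.0000 0.0000]
Step 1: x=[1.5000 5.2500 9.2500 13.0000] v=[1.0000 2.5000 -1.5000 0.0000]
Step 2: x=[2.5625 6.5625 8.4375 12.8125] v=[2.1250 2.6250 -1.6250 -0.3750]
Step 3: x=[3.9844 7.3438 8.2500 12.2813] v=[2.8438 1.5625 -0.3750 -1.0625]
Step 4: x=[5.2501 7.5118 8.8438 11.4922] v=[2.5313 0.3359 1.1876 -1.5782]
Step 5: x=[5.7687 7.4473 9.7667 10.7910] v=[1.0371 -0.1290 1.8458 -1.4024]
Step 6: x=[5.2647 7.5430 10.3659 10.5837] v=[-1.0080 0.1914 1.1983 -0.4146]
Step 7: x=[4.0141 7.7749 10.3138 11.0720] v=[-2.5012 0.4637 -0.1043 0.9765]
Max displacement = 2.7687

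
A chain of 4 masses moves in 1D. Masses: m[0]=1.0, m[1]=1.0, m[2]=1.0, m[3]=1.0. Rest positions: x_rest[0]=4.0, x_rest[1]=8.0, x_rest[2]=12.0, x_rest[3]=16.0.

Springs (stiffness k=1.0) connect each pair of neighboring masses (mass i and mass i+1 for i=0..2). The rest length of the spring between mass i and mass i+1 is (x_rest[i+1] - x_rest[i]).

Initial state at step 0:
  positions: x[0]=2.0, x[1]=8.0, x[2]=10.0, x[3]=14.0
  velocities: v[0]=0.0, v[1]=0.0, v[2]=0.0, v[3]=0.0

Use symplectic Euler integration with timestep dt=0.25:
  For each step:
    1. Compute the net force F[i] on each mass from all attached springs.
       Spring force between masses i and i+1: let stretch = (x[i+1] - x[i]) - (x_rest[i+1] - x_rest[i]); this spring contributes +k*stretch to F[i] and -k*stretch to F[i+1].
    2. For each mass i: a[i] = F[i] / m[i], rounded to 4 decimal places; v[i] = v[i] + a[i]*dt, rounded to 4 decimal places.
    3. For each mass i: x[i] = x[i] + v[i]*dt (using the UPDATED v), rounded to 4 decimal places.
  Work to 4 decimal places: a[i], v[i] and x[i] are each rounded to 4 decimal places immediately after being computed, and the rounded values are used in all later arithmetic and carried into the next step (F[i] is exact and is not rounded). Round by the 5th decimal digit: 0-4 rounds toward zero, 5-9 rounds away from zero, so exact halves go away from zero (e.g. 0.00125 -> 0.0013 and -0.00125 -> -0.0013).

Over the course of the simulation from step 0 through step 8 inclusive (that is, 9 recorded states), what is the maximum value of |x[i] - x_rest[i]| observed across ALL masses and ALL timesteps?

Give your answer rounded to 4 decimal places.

Answer: 2.7546

Derivation:
Step 0: x=[2.0000 8.0000 10.0000 14.0000] v=[0.0000 0.0000 0.0000 0.0000]
Step 1: x=[2.1250 7.7500 10.1250 14.0000] v=[0.5000 -1.0000 0.5000 0.0000]
Step 2: x=[2.3516 7.2969 10.3438 14.0078] v=[0.9063 -1.8125 0.8750 0.0313]
Step 3: x=[2.6373 6.7251 10.6011 14.0366] v=[1.1426 -2.2871 1.0293 0.1153]
Step 4: x=[2.9285 6.1401 10.8309 14.1007] v=[1.1646 -2.3401 0.9192 0.2564]
Step 5: x=[3.1704 5.6475 10.9719 14.2105] v=[0.9675 -1.9703 0.5640 0.4390]
Step 6: x=[3.3171 5.3329 10.9826 14.3679] v=[0.5868 -1.2585 0.0426 0.6294]
Step 7: x=[3.3398 5.2454 10.8517 14.5637] v=[0.0908 -0.3500 -0.5235 0.7831]
Step 8: x=[3.2316 5.3892 10.6024 14.7775] v=[-0.4328 0.5752 -0.9971 0.8551]
Max displacement = 2.7546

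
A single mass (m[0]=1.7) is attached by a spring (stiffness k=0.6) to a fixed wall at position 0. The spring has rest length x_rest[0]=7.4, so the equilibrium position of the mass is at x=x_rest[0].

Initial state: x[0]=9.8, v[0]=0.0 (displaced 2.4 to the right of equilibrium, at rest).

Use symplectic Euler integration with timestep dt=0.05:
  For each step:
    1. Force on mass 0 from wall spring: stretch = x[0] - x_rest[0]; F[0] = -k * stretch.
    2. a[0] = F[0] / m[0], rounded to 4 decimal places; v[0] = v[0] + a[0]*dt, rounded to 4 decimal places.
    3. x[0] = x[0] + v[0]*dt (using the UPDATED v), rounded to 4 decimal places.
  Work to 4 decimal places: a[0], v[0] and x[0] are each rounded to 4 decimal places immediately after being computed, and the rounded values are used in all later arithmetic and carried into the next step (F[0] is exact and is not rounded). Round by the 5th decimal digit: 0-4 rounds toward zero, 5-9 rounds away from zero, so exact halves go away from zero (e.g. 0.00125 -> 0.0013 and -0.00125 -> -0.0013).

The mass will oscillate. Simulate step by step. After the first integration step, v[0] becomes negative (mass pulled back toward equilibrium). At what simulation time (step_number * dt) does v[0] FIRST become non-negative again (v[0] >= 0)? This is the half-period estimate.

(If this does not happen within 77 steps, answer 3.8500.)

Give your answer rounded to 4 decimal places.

Answer: 3.8500

Derivation:
Step 0: x=[9.8000] v=[0.0000]
Step 1: x=[9.7979] v=[-0.0424]
Step 2: x=[9.7937] v=[-0.0847]
Step 3: x=[9.7874] v=[-0.1269]
Step 4: x=[9.7790] v=[-0.1690]
Step 5: x=[9.7685] v=[-0.2110]
Step 6: x=[9.7559] v=[-0.2528]
Step 7: x=[9.7412] v=[-0.2944]
Step 8: x=[9.7244] v=[-0.3357]
Step 9: x=[9.7056] v=[-0.3767]
Step 10: x=[9.6847] v=[-0.4174]
Step 11: x=[9.6618] v=[-0.4577]
Step 12: x=[9.6369] v=[-0.4976]
Step 13: x=[9.6100] v=[-0.5371]
Step 14: x=[9.5812] v=[-0.5761]
Step 15: x=[9.5505] v=[-0.6146]
Step 16: x=[9.5179] v=[-0.6526]
Step 17: x=[9.4834] v=[-0.6900]
Step 18: x=[9.4471] v=[-0.7268]
Step 19: x=[9.4090] v=[-0.7629]
Step 20: x=[9.3691] v=[-0.7984]
Step 21: x=[9.3274] v=[-0.8332]
Step 22: x=[9.2840] v=[-0.8672]
Step 23: x=[9.2390] v=[-0.9004]
Step 24: x=[9.1924] v=[-0.9329]
Step 25: x=[9.1442] v=[-0.9645]
Step 26: x=[9.0944] v=[-0.9953]
Step 27: x=[9.0431] v=[-1.0252]
Step 28: x=[8.9904] v=[-1.0542]
Step 29: x=[8.9363] v=[-1.0823]
Step 30: x=[8.8808] v=[-1.1094]
Step 31: x=[8.8240] v=[-1.1355]
Step 32: x=[8.7660] v=[-1.1606]
Step 33: x=[8.7068] v=[-1.1847]
Step 34: x=[8.6464] v=[-1.2078]
Step 35: x=[8.5849] v=[-1.2298]
Step 36: x=[8.5224] v=[-1.2507]
Step 37: x=[8.4589] v=[-1.2705]
Step 38: x=[8.3944] v=[-1.2892]
Step 39: x=[8.3291] v=[-1.3068]
Step 40: x=[8.2629] v=[-1.3232]
Step 41: x=[8.1960] v=[-1.3384]
Step 42: x=[8.1284] v=[-1.3524]
Step 43: x=[8.0601] v=[-1.3653]
Step 44: x=[7.9913] v=[-1.3770]
Step 45: x=[7.9219] v=[-1.3874]
Step 46: x=[7.8521] v=[-1.3966]
Step 47: x=[7.7819] v=[-1.4046]
Step 48: x=[7.7113] v=[-1.4113]
Step 49: x=[7.6405] v=[-1.4168]
Step 50: x=[7.5695] v=[-1.4210]
Step 51: x=[7.4983] v=[-1.4240]
Step 52: x=[7.4270] v=[-1.4257]
Step 53: x=[7.3557] v=[-1.4262]
Step 54: x=[7.2844] v=[-1.4254]
Step 55: x=[7.2132] v=[-1.4234]
Step 56: x=[7.1422] v=[-1.4201]
Step 57: x=[7.0714] v=[-1.4156]
Step 58: x=[7.0009] v=[-1.4098]
Step 59: x=[6.9308] v=[-1.4028]
Step 60: x=[6.8611] v=[-1.3945]
Step 61: x=[6.7919] v=[-1.3850]
Step 62: x=[6.7232] v=[-1.3743]
Step 63: x=[6.6551] v=[-1.3624]
Step 64: x=[6.5876] v=[-1.3493]
Step 65: x=[6.5209] v=[-1.3350]
Step 66: x=[6.4549] v=[-1.3195]
Step 67: x=[6.3898] v=[-1.3028]
Step 68: x=[6.3256] v=[-1.2850]
Step 69: x=[6.2623] v=[-1.2660]
Step 70: x=[6.2000] v=[-1.2459]
Step 71: x=[6.1388] v=[-1.2247]
Step 72: x=[6.0787] v=[-1.2024]
Step 73: x=[6.0197] v=[-1.1791]
Step 74: x=[5.9620] v=[-1.1547]
Step 75: x=[5.9055] v=[-1.1293]
Step 76: x=[5.8504] v=[-1.1029]
Step 77: x=[5.7966] v=[-1.0756]
v[0] did not become non-negative within 77 steps; using fallback time=3.8500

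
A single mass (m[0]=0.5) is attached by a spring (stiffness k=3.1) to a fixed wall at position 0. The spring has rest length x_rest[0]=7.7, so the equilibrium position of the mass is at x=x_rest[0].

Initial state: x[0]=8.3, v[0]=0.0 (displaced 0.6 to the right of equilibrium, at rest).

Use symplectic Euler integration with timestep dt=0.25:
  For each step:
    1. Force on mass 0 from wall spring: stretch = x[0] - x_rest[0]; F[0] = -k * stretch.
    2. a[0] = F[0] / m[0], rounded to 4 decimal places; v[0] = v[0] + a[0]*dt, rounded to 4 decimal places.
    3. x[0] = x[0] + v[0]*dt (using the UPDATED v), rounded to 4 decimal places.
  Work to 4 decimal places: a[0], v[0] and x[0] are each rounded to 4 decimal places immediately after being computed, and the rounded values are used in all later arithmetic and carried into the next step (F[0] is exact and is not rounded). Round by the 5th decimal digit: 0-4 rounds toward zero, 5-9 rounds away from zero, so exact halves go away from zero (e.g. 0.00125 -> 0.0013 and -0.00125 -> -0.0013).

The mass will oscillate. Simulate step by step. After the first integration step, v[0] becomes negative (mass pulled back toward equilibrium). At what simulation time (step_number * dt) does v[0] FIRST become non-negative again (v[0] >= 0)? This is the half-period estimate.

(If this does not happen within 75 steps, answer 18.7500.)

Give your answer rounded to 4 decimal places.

Answer: 1.2500

Derivation:
Step 0: x=[8.3000] v=[0.0000]
Step 1: x=[8.0675] v=[-0.9300]
Step 2: x=[7.6926] v=[-1.4996]
Step 3: x=[7.3206] v=[-1.4881]
Step 4: x=[7.0956] v=[-0.9000]
Step 5: x=[7.1048] v=[0.0368]
First v>=0 after going negative at step 5, time=1.2500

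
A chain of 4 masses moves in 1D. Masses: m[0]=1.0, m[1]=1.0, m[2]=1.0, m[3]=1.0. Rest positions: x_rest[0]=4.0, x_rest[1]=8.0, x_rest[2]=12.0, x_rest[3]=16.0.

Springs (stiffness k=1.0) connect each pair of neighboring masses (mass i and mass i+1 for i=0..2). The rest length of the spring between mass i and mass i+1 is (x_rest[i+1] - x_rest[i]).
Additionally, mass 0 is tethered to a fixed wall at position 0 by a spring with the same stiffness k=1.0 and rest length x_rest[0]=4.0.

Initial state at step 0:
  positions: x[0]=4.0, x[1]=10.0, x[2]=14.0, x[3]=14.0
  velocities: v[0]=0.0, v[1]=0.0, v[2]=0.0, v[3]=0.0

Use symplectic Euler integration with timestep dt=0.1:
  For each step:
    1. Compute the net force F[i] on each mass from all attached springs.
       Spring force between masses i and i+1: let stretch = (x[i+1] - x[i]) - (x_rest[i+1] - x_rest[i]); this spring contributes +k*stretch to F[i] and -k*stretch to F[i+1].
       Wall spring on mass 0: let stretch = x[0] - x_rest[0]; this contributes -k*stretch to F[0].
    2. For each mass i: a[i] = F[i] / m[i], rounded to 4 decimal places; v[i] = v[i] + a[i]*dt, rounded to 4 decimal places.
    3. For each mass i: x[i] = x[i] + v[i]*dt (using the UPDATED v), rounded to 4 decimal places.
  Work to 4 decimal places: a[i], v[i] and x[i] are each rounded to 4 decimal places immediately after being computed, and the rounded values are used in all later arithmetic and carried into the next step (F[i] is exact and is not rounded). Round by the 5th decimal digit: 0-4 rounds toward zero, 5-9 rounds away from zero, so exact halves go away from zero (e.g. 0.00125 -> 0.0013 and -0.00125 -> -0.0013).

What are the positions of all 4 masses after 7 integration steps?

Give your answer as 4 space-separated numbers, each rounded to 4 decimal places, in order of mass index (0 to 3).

Answer: 4.4873 9.4652 13.0007 15.0229

Derivation:
Step 0: x=[4.0000 10.0000 14.0000 14.0000] v=[0.0000 0.0000 0.0000 0.0000]
Step 1: x=[4.0200 9.9800 13.9600 14.0400] v=[0.2000 -0.2000 -0.4000 0.4000]
Step 2: x=[4.0594 9.9402 13.8810 14.1192] v=[0.3940 -0.3980 -0.7900 0.7920]
Step 3: x=[4.1170 9.8810 13.7650 14.2360] v=[0.5761 -0.5920 -1.1603 1.1682]
Step 4: x=[4.1911 9.8030 13.6148 14.3881] v=[0.7408 -0.7800 -1.5016 1.5211]
Step 5: x=[4.2794 9.7070 13.4343 14.5725] v=[0.8829 -0.9600 -1.8055 1.8438]
Step 6: x=[4.3792 9.5940 13.2279 14.7855] v=[0.9977 -1.1300 -2.0644 2.1300]
Step 7: x=[4.4873 9.4652 13.0007 15.0229] v=[1.0813 -1.2881 -2.2720 2.3742]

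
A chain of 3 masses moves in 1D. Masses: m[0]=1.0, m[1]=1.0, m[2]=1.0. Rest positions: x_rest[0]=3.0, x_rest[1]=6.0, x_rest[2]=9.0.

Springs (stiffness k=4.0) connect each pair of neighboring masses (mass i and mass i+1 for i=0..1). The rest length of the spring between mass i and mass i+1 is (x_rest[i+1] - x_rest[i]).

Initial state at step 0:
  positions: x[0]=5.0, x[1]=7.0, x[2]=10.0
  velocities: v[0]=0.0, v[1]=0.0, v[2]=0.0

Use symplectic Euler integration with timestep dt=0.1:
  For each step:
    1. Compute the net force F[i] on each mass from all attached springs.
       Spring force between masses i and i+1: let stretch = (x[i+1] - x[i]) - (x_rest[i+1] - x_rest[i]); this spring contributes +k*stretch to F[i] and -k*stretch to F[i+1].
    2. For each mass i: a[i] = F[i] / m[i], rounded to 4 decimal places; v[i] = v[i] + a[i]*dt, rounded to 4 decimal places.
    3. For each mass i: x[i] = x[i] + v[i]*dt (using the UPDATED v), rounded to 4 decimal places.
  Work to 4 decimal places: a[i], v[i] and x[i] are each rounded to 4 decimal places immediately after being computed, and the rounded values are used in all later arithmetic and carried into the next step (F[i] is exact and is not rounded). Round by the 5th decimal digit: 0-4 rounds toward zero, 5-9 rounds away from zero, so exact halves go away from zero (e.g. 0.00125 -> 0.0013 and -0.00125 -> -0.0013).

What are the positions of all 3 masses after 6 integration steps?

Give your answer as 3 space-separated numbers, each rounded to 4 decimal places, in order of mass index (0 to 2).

Answer: 4.3587 7.5494 10.0919

Derivation:
Step 0: x=[5.0000 7.0000 10.0000] v=[0.0000 0.0000 0.0000]
Step 1: x=[4.9600 7.0400 10.0000] v=[-0.4000 0.4000 0.0000]
Step 2: x=[4.8832 7.1152 10.0016] v=[-0.7680 0.7520 0.0160]
Step 3: x=[4.7757 7.2166 10.0077] v=[-1.0752 1.0138 0.0614]
Step 4: x=[4.6458 7.3320 10.0222] v=[-1.2988 1.1539 0.1450]
Step 5: x=[4.5034 7.4476 10.0491] v=[-1.4243 1.1555 0.2689]
Step 6: x=[4.3587 7.5494 10.0919] v=[-1.4466 1.0184 0.4283]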